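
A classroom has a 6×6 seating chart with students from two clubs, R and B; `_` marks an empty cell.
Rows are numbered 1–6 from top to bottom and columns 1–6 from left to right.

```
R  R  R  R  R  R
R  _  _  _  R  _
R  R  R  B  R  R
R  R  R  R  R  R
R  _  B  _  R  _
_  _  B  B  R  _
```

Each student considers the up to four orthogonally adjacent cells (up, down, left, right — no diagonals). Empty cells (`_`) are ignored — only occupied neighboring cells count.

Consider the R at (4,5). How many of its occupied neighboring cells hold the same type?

Occupied neighbors of (4,5): (3,5)=R, (5,5)=R, (4,4)=R, (4,6)=R.
Same type (R): 4 of 4.

4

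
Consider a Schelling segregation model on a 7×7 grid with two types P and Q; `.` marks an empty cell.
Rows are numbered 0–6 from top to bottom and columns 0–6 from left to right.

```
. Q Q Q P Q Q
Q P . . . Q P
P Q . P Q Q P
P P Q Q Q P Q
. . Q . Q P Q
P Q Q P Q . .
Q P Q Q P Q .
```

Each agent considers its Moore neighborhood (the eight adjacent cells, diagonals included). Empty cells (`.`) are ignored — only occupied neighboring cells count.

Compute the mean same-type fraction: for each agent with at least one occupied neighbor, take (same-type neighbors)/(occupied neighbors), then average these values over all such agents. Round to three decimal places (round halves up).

0.453

(0,1)Q 2/3
(0,2)Q 2/3
(0,3)Q 1/2
(0,4)P 0/3
(0,5)Q 2/4
(0,6)Q 2/3
(1,0)Q 2/4
(1,1)P 1/5
(1,5)Q 4/7
(1,6)P 1/5
(2,0)P 3/5
(2,1)Q 2/6
(2,3)P 0/4
(2,4)Q 4/6
(2,5)Q 4/7
(2,6)P 2/5
(3,0)P 2/3
(3,1)P 2/5
(3,2)Q 3/5
(3,3)Q 5/6
(3,4)Q 4/7
(3,5)P 2/8
(3,6)Q 2/5
(4,2)Q 4/6
(4,4)Q 3/6
(4,5)P 1/6
(4,6)Q 1/3
(5,0)P 1/3
(5,1)Q 4/6
(5,2)Q 4/6
(5,3)P 1/7
(5,4)Q 3/6
(6,0)Q 1/3
(6,1)P 1/5
(6,2)Q 3/5
(6,3)Q 3/5
(6,4)P 1/4
(6,5)Q 1/2
Sum over 38 agents: 2/3 + 2/3 + 1/2 + 0/3 + 2/4 + 2/3 + 2/4 + 1/5 + 4/7 + 1/5 + 3/5 + 2/6 + 0/4 + 4/6 + 4/7 + 2/5 + 2/3 + 2/5 + 3/5 + 5/6 + 4/7 + 2/8 + 2/5 + 4/6 + 3/6 + 1/6 + 1/3 + 1/3 + 4/6 + 4/6 + 1/7 + 3/6 + 1/3 + 1/5 + 3/5 + 3/5 + 1/4 + 1/2 = 3617/210; mean = 3617/210 ÷ 38 = 3617/7980 = 0.453258… → 0.453.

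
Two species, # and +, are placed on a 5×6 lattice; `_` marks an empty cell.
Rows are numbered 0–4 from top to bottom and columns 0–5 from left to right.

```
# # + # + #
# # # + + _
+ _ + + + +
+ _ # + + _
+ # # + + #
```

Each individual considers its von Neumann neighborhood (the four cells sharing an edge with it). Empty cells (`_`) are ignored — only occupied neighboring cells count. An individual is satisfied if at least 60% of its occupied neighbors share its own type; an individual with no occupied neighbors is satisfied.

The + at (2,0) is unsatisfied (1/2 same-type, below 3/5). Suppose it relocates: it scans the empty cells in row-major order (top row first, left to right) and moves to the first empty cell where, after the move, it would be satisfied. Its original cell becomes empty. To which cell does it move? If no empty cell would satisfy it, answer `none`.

Vacating (2,0). Empty cells in order:
  (1,5): 2/3 same-type → satisfied — stop here.

(1,5)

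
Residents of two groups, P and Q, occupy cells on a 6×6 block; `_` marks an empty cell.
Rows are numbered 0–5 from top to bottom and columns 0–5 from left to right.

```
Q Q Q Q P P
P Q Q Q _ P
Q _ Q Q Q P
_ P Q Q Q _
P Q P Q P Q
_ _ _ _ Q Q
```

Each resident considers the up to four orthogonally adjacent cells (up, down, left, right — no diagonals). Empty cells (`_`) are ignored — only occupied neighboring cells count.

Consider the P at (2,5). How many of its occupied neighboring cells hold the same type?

1

Occupied neighbors of (2,5): (1,5)=P, (2,4)=Q.
Same type (P): 1 of 2.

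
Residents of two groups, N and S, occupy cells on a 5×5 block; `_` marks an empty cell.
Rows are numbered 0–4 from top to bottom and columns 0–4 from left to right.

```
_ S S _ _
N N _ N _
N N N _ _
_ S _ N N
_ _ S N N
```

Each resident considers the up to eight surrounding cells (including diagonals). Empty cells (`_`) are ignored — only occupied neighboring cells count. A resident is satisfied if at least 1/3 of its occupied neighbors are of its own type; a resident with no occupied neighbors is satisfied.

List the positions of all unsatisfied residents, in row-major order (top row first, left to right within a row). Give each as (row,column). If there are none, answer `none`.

(0,1)S 1/3 satisfied
(0,2)S 1/3 satisfied
(1,0)N 3/4 satisfied
(1,1)N 4/6 satisfied
(1,3)N 1/2 satisfied
(2,0)N 3/4 satisfied
(2,1)N 4/5 satisfied
(2,2)N 4/5 satisfied
(3,1)S 1/4 not
(3,3)N 4/5 satisfied
(3,4)N 3/3 satisfied
(4,2)S 1/3 satisfied
(4,3)N 3/4 satisfied
(4,4)N 3/3 satisfied

(3,1)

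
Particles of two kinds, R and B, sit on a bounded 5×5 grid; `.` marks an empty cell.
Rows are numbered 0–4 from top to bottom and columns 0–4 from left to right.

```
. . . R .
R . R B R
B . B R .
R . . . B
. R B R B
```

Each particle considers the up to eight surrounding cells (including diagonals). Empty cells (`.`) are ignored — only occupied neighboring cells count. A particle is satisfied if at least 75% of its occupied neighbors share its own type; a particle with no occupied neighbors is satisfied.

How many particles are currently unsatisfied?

Row 0: (0,3)R 2/3 not
Row 1: (1,0)R 0/1 not · (1,2)R 2/4 not · (1,3)B 1/5 not · (1,4)R 2/3 not
Row 2: (2,0)B 0/2 not · (2,2)B 1/3 not · (2,3)R 2/5 not
Row 3: (3,0)R 1/2 not · (3,4)B 1/3 not
Row 4: (4,1)R 1/2 not · (4,2)B 0/2 not · (4,3)R 0/3 not · (4,4)B 1/2 not
Unsatisfied: (0,3), (1,0), (1,2), (1,3), (1,4), (2,0), (2,2), (2,3), (3,0), (3,4), (4,1), (4,2), (4,3), (4,4) — 14 in total.

14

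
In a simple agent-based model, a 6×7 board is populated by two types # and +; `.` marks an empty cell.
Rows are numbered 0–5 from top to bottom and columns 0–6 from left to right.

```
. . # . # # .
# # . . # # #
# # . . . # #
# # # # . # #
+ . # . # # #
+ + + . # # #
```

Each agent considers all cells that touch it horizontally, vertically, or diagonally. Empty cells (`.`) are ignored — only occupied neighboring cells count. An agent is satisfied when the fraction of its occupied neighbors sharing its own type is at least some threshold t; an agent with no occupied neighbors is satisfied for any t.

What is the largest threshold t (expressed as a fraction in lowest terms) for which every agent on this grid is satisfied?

1/2

(0,2)# 1/1
(0,4)# 3/3
(0,5)# 4/4
(1,0)# 3/3
(1,1)# 4/4
(1,4)# 4/4
(1,5)# 6/6
(1,6)# 4/4
(2,0)# 5/5
(2,1)# 6/6
(2,5)# 6/6
(2,6)# 5/5
(3,0)# 3/4
(3,1)# 5/6
(3,2)# 4/4
(3,3)# 3/3
(3,5)# 6/6
(3,6)# 5/5
(4,0)+ 2/4
(4,2)# 3/5
(4,4)# 5/5
(4,5)# 7/7
(4,6)# 5/5
(5,0)+ 2/2
(5,1)+ 3/4
(5,2)+ 1/2
(5,4)# 3/3
(5,5)# 5/5
(5,6)# 3/3
The smallest same-type fraction is 2/4 at (4,0), which reduces to 1/2. Any threshold above that leaves this agent unsatisfied.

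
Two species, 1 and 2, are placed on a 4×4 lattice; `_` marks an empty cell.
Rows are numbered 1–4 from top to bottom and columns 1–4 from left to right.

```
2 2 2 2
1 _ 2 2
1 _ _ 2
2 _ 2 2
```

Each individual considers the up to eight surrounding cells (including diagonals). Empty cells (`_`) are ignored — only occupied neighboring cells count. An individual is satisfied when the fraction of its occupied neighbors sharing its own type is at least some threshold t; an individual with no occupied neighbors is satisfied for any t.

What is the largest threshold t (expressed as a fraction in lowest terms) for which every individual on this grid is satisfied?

0/1

(1,1)2 1/2
(1,2)2 3/4
(1,3)2 4/4
(1,4)2 3/3
(2,1)1 1/3
(2,3)2 5/5
(2,4)2 4/4
(3,1)1 1/2
(3,4)2 4/4
(4,1)2 0/1
(4,3)2 2/2
(4,4)2 2/2
The smallest same-type fraction is 0/1 at (4,1), which reduces to 0/1. Any threshold above that leaves this individual unsatisfied.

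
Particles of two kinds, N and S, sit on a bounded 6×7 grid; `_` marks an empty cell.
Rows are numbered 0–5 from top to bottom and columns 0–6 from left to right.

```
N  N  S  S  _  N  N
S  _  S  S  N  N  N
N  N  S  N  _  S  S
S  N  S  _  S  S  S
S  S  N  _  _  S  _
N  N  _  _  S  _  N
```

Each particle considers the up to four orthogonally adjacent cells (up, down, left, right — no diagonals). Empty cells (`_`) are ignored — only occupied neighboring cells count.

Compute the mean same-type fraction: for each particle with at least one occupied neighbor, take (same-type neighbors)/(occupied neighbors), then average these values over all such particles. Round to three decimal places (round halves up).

0.592

Row 0: (0,0)N 1/2 · (0,1)N 1/2 · (0,2)S 2/3 · (0,3)S 2/2 · (0,5)N 2/2 · (0,6)N 2/2
Row 1: (1,0)S 0/2 · (1,2)S 3/3 · (1,3)S 2/4 · (1,4)N 1/2 · (1,5)N 3/4 · (1,6)N 2/3
Row 2: (2,0)N 1/3 · (2,1)N 2/3 · (2,2)S 2/4 · (2,3)N 0/2 · (2,5)S 2/3 · (2,6)S 2/3
Row 3: (3,0)S 1/3 · (3,1)N 1/4 · (3,2)S 1/3 · (3,4)S 1/1 · (3,5)S 4/4 · (3,6)S 2/2
Row 4: (4,0)S 2/3 · (4,1)S 1/4 · (4,2)N 0/2 · (4,5)S 1/1
Row 5: (5,0)N 1/2 · (5,1)N 1/2 · (5,4)S — no occupied neighbors · (5,6)N — no occupied neighbors
Sum over 30 particles: 1/2 + 1/2 + 2/3 + 2/2 + 2/2 + 2/2 + 0/2 + 3/3 + 2/4 + 1/2 + 3/4 + 2/3 + 1/3 + 2/3 + 2/4 + 0/2 + 2/3 + 2/3 + 1/3 + 1/4 + 1/3 + 1/1 + 4/4 + 2/2 + 2/3 + 1/4 + 0/2 + 1/1 + 1/2 + 1/2 = 71/4; mean = 71/4 ÷ 30 = 71/120 = 0.591666… → 0.592.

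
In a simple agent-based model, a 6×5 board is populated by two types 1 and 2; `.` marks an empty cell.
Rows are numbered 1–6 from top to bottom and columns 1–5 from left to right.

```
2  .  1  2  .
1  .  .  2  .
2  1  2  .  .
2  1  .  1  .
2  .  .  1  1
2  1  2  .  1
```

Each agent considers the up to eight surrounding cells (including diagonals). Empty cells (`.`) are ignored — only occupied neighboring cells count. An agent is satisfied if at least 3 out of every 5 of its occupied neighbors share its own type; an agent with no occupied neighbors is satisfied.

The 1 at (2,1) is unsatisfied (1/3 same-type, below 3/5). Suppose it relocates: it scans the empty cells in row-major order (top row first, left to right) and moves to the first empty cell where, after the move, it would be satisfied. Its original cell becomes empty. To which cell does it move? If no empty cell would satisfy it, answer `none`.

(4,3)

Vacating (2,1). Empty cells in order:
  (1,2): 1/2 same-type → still unsatisfied.
  (1,5): 0/2 same-type → still unsatisfied.
  (2,2): 2/5 same-type → still unsatisfied.
  (2,3): 2/5 same-type → still unsatisfied.
  (2,5): 0/2 same-type → still unsatisfied.
  (3,4): 1/3 same-type → still unsatisfied.
  (3,5): 1/2 same-type → still unsatisfied.
  (4,3): 4/5 same-type → satisfied — stop here.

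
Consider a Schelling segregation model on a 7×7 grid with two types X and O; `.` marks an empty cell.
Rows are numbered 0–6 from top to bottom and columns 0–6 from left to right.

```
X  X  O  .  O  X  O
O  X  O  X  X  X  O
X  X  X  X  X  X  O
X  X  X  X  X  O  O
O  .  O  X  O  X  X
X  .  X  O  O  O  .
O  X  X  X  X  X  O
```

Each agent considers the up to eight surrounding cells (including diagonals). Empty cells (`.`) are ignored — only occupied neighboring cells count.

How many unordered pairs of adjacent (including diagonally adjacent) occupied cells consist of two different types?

62

Scan each occupied cell's neighbors to the right and below (and the two forward diagonals) so each pair is counted once.
Row 0: X(0,0)–X(0,1)= X(0,0)–O(1,0)≠ X(0,0)–X(1,1)= X(0,1)–O(0,2)≠ X(0,1)–X(1,1)= X(0,1)–O(1,2)≠ X(0,1)–O(1,0)≠ O(0,2)–O(1,2)= O(0,2)–X(1,3)≠ O(0,2)–X(1,1)≠ O(0,4)–X(0,5)≠ O(0,4)–X(1,4)≠ O(0,4)–X(1,5)≠ O(0,4)–X(1,3)≠ X(0,5)–O(0,6)≠ X(0,5)–X(1,5)= X(0,5)–O(1,6)≠ X(0,5)–X(1,4)= O(0,6)–O(1,6)= O(0,6)–X(1,5)≠  → 13/20 unlike.
Row 1: O(1,0)–X(1,1)≠ O(1,0)–X(2,0)≠ O(1,0)–X(2,1)≠ X(1,1)–O(1,2)≠ X(1,1)–X(2,1)= X(1,1)–X(2,2)= X(1,1)–X(2,0)= O(1,2)–X(1,3)≠ O(1,2)–X(2,2)≠ O(1,2)–X(2,3)≠ O(1,2)–X(2,1)≠ X(1,3)–X(1,4)= X(1,3)–X(2,3)= X(1,3)–X(2,4)= X(1,3)–X(2,2)= X(1,4)–X(1,5)= X(1,4)–X(2,4)= X(1,4)–X(2,5)= X(1,4)–X(2,3)= X(1,5)–O(1,6)≠ X(1,5)–X(2,5)= X(1,5)–O(2,6)≠ X(1,5)–X(2,4)= O(1,6)–O(2,6)= O(1,6)–X(2,5)≠  → 11/25 unlike.
Row 2: X(2,0)–X(2,1)= X(2,0)–X(3,0)= X(2,0)–X(3,1)= X(2,1)–X(2,2)= X(2,1)–X(3,1)= X(2,1)–X(3,2)= X(2,1)–X(3,0)= X(2,2)–X(2,3)= X(2,2)–X(3,2)= X(2,2)–X(3,3)= X(2,2)–X(3,1)= X(2,3)–X(2,4)= X(2,3)–X(3,3)= X(2,3)–X(3,4)= X(2,3)–X(3,2)= X(2,4)–X(2,5)= X(2,4)–X(3,4)= X(2,4)–O(3,5)≠ X(2,4)–X(3,3)= X(2,5)–O(2,6)≠ X(2,5)–O(3,5)≠ X(2,5)–O(3,6)≠ X(2,5)–X(3,4)= O(2,6)–O(3,6)= O(2,6)–O(3,5)=  → 4/25 unlike.
Row 3: X(3,0)–X(3,1)= X(3,0)–O(4,0)≠ X(3,1)–X(3,2)= X(3,1)–O(4,2)≠ X(3,1)–O(4,0)≠ X(3,2)–X(3,3)= X(3,2)–O(4,2)≠ X(3,2)–X(4,3)= X(3,3)–X(3,4)= X(3,3)–X(4,3)= X(3,3)–O(4,4)≠ X(3,3)–O(4,2)≠ X(3,4)–O(3,5)≠ X(3,4)–O(4,4)≠ X(3,4)–X(4,5)= X(3,4)–X(4,3)= O(3,5)–O(3,6)= O(3,5)–X(4,5)≠ O(3,5)–X(4,6)≠ O(3,5)–O(4,4)= O(3,6)–X(4,6)≠ O(3,6)–X(4,5)≠  → 12/22 unlike.
Row 4: O(4,0)–X(5,0)≠ O(4,2)–X(4,3)≠ O(4,2)–X(5,2)≠ O(4,2)–O(5,3)= X(4,3)–O(4,4)≠ X(4,3)–O(5,3)≠ X(4,3)–O(5,4)≠ X(4,3)–X(5,2)= O(4,4)–X(4,5)≠ O(4,4)–O(5,4)= O(4,4)–O(5,5)= O(4,4)–O(5,3)= X(4,5)–X(4,6)= X(4,5)–O(5,5)≠ X(4,5)–O(5,4)≠ X(4,6)–O(5,5)≠  → 10/16 unlike.
Row 5: X(5,0)–O(6,0)≠ X(5,0)–X(6,1)= X(5,2)–O(5,3)≠ X(5,2)–X(6,2)= X(5,2)–X(6,3)= X(5,2)–X(6,1)= O(5,3)–O(5,4)= O(5,3)–X(6,3)≠ O(5,3)–X(6,4)≠ O(5,3)–X(6,2)≠ O(5,4)–O(5,5)= O(5,4)–X(6,4)≠ O(5,4)–X(6,5)≠ O(5,4)–X(6,3)≠ O(5,5)–X(6,5)≠ O(5,5)–O(6,6)= O(5,5)–X(6,4)≠  → 10/17 unlike.
Row 6: O(6,0)–X(6,1)≠ X(6,1)–X(6,2)= X(6,2)–X(6,3)= X(6,3)–X(6,4)= X(6,4)–X(6,5)= X(6,5)–O(6,6)≠  → 2/6 unlike.
Total adjacent occupied pairs: 131; unlike-type pairs: 62.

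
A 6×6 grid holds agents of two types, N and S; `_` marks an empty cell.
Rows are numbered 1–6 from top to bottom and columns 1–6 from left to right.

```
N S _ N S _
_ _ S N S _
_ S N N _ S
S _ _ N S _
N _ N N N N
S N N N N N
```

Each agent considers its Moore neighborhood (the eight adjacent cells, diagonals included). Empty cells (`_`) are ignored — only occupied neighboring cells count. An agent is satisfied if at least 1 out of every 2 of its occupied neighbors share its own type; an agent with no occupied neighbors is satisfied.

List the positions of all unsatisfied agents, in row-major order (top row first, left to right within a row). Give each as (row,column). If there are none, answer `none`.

(1,1), (1,4), (1,5), (2,3), (2,5), (4,5), (5,1), (6,1)

Row 1: (1,1)N 0/1 ✗ · (1,2)S 1/2 ✓ · (1,4)N 1/4 ✗ · (1,5)S 1/3 ✗
Row 2: (2,3)S 2/6 ✗ · (2,4)N 3/6 ✓ · (2,5)S 2/5 ✗
Row 3: (3,2)S 2/3 ✓ · (3,3)N 3/5 ✓ · (3,4)N 3/6 ✓ · (3,6)S 2/2 ✓
Row 4: (4,1)S 1/2 ✓ · (4,4)N 5/6 ✓ · (4,5)S 1/6 ✗
Row 5: (5,1)N 1/3 ✗ · (5,3)N 5/5 ✓ · (5,4)N 6/7 ✓ · (5,5)N 6/7 ✓ · (5,6)N 3/4 ✓
Row 6: (6,1)S 0/2 ✗ · (6,2)N 3/4 ✓ · (6,3)N 4/4 ✓ · (6,4)N 5/5 ✓ · (6,5)N 5/5 ✓ · (6,6)N 3/3 ✓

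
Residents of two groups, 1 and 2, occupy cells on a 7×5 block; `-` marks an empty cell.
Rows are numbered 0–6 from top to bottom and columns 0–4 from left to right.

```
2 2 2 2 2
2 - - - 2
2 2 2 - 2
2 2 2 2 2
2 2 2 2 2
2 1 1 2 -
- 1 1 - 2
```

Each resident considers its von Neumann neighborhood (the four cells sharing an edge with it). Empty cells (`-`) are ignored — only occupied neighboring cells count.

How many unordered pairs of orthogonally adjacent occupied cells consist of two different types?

Scan each occupied cell's neighbors to the right and below so each pair is counted once.
Row 0: 2(0,0)–2(0,1)= 2(0,0)–2(1,0)= 2(0,1)–2(0,2)= 2(0,2)–2(0,3)= 2(0,3)–2(0,4)= 2(0,4)–2(1,4)=  → 0/6 unlike.
Row 1: 2(1,0)–2(2,0)= 2(1,4)–2(2,4)=  → 0/2 unlike.
Row 2: 2(2,0)–2(2,1)= 2(2,0)–2(3,0)= 2(2,1)–2(2,2)= 2(2,1)–2(3,1)= 2(2,2)–2(3,2)= 2(2,4)–2(3,4)=  → 0/6 unlike.
Row 3: 2(3,0)–2(3,1)= 2(3,0)–2(4,0)= 2(3,1)–2(3,2)= 2(3,1)–2(4,1)= 2(3,2)–2(3,3)= 2(3,2)–2(4,2)= 2(3,3)–2(3,4)= 2(3,3)–2(4,3)= 2(3,4)–2(4,4)=  → 0/9 unlike.
Row 4: 2(4,0)–2(4,1)= 2(4,0)–2(5,0)= 2(4,1)–2(4,2)= 2(4,1)–1(5,1)≠ 2(4,2)–2(4,3)= 2(4,2)–1(5,2)≠ 2(4,3)–2(4,4)= 2(4,3)–2(5,3)=  → 2/8 unlike.
Row 5: 2(5,0)–1(5,1)≠ 1(5,1)–1(5,2)= 1(5,1)–1(6,1)= 1(5,2)–2(5,3)≠ 1(5,2)–1(6,2)=  → 2/5 unlike.
Row 6: 1(6,1)–1(6,2)=  → 0/1 unlike.
Total adjacent occupied pairs: 37; unlike-type pairs: 4.

4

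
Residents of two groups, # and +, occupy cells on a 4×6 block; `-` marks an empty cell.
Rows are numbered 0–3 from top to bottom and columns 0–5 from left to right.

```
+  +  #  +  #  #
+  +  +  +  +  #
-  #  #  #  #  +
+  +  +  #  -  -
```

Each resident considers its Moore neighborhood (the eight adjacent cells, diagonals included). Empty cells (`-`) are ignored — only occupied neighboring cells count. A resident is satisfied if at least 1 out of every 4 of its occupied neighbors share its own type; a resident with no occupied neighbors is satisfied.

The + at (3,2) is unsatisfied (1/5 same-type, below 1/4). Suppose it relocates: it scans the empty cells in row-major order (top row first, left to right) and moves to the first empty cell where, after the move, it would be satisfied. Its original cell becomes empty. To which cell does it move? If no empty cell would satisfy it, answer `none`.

Vacating (3,2). Empty cells in order:
  (2,0): 4/5 same-type → satisfied — stop here.

(2,0)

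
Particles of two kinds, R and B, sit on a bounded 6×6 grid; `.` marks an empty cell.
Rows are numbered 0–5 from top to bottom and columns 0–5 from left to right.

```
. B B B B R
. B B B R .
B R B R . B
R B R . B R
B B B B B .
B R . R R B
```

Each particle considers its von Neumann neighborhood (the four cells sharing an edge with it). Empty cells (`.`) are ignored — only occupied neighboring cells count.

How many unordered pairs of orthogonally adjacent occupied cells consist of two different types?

22

Scan each occupied cell's neighbors to the right and below so each pair is counted once.
Row 0: B(0,1)–B(0,2)= B(0,1)–B(1,1)= B(0,2)–B(0,3)= B(0,2)–B(1,2)= B(0,3)–B(0,4)= B(0,3)–B(1,3)= B(0,4)–R(0,5)≠ B(0,4)–R(1,4)≠  → 2/8 unlike.
Row 1: B(1,1)–B(1,2)= B(1,1)–R(2,1)≠ B(1,2)–B(1,3)= B(1,2)–B(2,2)= B(1,3)–R(1,4)≠ B(1,3)–R(2,3)≠  → 3/6 unlike.
Row 2: B(2,0)–R(2,1)≠ B(2,0)–R(3,0)≠ R(2,1)–B(2,2)≠ R(2,1)–B(3,1)≠ B(2,2)–R(2,3)≠ B(2,2)–R(3,2)≠ B(2,5)–R(3,5)≠  → 7/7 unlike.
Row 3: R(3,0)–B(3,1)≠ R(3,0)–B(4,0)≠ B(3,1)–R(3,2)≠ B(3,1)–B(4,1)= R(3,2)–B(4,2)≠ B(3,4)–R(3,5)≠ B(3,4)–B(4,4)=  → 5/7 unlike.
Row 4: B(4,0)–B(4,1)= B(4,0)–B(5,0)= B(4,1)–B(4,2)= B(4,1)–R(5,1)≠ B(4,2)–B(4,3)= B(4,3)–B(4,4)= B(4,3)–R(5,3)≠ B(4,4)–R(5,4)≠  → 3/8 unlike.
Row 5: B(5,0)–R(5,1)≠ R(5,3)–R(5,4)= R(5,4)–B(5,5)≠  → 2/3 unlike.
Total adjacent occupied pairs: 39; unlike-type pairs: 22.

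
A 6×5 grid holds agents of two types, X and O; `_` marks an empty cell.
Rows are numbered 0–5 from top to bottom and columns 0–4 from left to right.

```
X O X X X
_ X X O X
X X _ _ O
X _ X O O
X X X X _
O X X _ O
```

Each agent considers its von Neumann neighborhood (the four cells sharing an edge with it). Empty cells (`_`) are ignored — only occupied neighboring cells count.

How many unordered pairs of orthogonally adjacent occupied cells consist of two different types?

11

Scan each occupied cell's neighbors to the right and below so each pair is counted once.
From row 0: 4 unlike of 8 pairs (running 4/8).
From row 1: 3 unlike of 5 pairs (running 7/13).
From row 2: 0 unlike of 3 pairs (running 7/16).
From row 3: 2 unlike of 5 pairs (running 9/21).
From row 4: 1 unlike of 6 pairs (running 10/27).
From row 5: 1 unlike of 2 pairs (running 11/29).
Total adjacent occupied pairs: 29; unlike-type pairs: 11.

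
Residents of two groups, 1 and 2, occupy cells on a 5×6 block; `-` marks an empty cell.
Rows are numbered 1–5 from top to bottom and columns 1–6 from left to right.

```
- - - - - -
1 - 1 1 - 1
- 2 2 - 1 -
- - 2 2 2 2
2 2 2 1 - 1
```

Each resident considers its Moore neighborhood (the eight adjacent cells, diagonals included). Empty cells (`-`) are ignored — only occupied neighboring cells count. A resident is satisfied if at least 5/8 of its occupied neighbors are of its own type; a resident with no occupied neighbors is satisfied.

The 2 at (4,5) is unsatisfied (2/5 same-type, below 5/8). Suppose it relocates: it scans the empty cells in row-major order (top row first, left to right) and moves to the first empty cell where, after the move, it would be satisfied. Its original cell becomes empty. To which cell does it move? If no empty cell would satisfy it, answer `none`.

(4,1)

Vacating (4,5). Empty cells in order:
  (1,1): 0/1 same-type → still unsatisfied.
  (1,2): 0/2 same-type → still unsatisfied.
  (1,3): 0/2 same-type → still unsatisfied.
  (1,4): 0/2 same-type → still unsatisfied.
  (1,5): 0/2 same-type → still unsatisfied.
  (1,6): 0/1 same-type → still unsatisfied.
  (2,2): 2/4 same-type → still unsatisfied.
  (2,5): 0/3 same-type → still unsatisfied.
  (3,1): 1/2 same-type → still unsatisfied.
  (3,4): 3/6 same-type → still unsatisfied.
  (3,6): 1/3 same-type → still unsatisfied.
  (4,1): 3/3 same-type → satisfied — stop here.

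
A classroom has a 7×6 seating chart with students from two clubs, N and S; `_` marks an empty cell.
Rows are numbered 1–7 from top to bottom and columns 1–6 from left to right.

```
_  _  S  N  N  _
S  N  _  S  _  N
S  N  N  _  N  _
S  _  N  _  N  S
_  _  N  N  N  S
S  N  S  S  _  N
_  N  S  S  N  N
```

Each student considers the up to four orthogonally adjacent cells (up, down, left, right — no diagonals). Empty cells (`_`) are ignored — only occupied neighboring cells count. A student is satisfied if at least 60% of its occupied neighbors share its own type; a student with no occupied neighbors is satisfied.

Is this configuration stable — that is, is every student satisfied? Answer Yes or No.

No

(1,3)S 0/1 unhappy
(1,4)N 1/3 unhappy
(1,5)N 1/1 ok
(2,1)S 1/2 unhappy
(2,2)N 1/2 unhappy
(2,4)S 0/1 unhappy
(2,6)N 0/0 ok
(3,1)S 2/3 ok
(3,2)N 2/3 ok
(3,3)N 2/2 ok
(3,5)N 1/1 ok
(4,1)S 1/1 ok
(4,3)N 2/2 ok
(4,5)N 2/3 ok
(4,6)S 1/2 unhappy
(5,3)N 2/3 ok
(5,4)N 2/3 ok
(5,5)N 2/3 ok
(5,6)S 1/3 unhappy
(6,1)S 0/1 unhappy
(6,2)N 1/3 unhappy
(6,3)S 2/4 unhappy
(6,4)S 2/3 ok
(6,6)N 1/2 unhappy
(7,2)N 1/2 unhappy
(7,3)S 2/3 ok
(7,4)S 2/3 ok
(7,5)N 1/2 unhappy
(7,6)N 2/2 ok
For instance (1,3) has only 0/1 same-type neighbors, below 3/5.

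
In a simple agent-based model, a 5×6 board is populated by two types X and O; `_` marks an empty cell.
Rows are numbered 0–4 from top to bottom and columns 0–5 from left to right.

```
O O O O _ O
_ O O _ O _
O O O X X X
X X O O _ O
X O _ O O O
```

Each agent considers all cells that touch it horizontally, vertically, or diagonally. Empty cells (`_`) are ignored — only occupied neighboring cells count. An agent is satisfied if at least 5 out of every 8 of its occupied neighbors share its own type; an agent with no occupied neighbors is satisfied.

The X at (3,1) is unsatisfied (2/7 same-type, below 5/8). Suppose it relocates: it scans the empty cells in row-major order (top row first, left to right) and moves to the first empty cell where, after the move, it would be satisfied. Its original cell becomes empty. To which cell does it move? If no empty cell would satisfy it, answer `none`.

Vacating (3,1). Empty cells in order:
  (0,4): 0/3 same-type → still unsatisfied.
  (1,0): 0/5 same-type → still unsatisfied.
  (1,3): 2/7 same-type → still unsatisfied.
  (1,5): 2/4 same-type → still unsatisfied.
  (3,4): 3/8 same-type → still unsatisfied.
  (4,2): 0/4 same-type → still unsatisfied.

none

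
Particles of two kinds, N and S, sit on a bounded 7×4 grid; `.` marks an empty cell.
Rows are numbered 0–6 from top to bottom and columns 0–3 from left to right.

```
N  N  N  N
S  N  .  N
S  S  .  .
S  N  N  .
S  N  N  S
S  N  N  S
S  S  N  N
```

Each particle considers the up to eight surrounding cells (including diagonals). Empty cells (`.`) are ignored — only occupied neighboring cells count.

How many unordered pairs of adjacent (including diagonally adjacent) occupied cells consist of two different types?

26

Scan each occupied cell's neighbors to the right and below (and the two forward diagonals) so each pair is counted once.
From row 0: 2 unlike of 10 pairs (running 2/10).
From row 1: 3 unlike of 5 pairs (running 5/15).
From row 2: 3 unlike of 6 pairs (running 8/21).
From row 3: 4 unlike of 10 pairs (running 12/31).
From row 4: 6 unlike of 13 pairs (running 18/44).
From row 5: 7 unlike of 13 pairs (running 25/57).
From row 6: 1 unlike of 3 pairs (running 26/60).
Total adjacent occupied pairs: 60; unlike-type pairs: 26.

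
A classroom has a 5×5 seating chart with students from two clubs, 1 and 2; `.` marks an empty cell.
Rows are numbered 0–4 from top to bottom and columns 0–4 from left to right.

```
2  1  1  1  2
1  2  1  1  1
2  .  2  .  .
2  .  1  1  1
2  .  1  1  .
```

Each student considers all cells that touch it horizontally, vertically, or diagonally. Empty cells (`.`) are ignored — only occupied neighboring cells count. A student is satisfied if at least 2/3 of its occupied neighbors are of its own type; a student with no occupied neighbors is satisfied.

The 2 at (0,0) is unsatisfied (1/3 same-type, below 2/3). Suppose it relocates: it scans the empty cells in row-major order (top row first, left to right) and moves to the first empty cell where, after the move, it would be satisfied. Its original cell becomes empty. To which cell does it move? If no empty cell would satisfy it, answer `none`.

(3,1)

Vacating (0,0). Empty cells in order:
  (2,1): 4/7 same-type → still unsatisfied.
  (2,3): 1/7 same-type → still unsatisfied.
  (2,4): 0/4 same-type → still unsatisfied.
  (3,1): 4/6 same-type → satisfied — stop here.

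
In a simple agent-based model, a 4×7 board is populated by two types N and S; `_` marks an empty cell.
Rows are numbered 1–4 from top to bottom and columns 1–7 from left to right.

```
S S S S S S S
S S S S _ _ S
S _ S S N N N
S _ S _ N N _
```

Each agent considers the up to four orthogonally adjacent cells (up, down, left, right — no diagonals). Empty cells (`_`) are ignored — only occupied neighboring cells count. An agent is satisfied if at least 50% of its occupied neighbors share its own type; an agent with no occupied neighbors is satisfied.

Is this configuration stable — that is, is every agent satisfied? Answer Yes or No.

(1,1)S 2/2 ✓
(1,2)S 3/3 ✓
(1,3)S 3/3 ✓
(1,4)S 3/3 ✓
(1,5)S 2/2 ✓
(1,6)S 2/2 ✓
(1,7)S 2/2 ✓
(2,1)S 3/3 ✓
(2,2)S 3/3 ✓
(2,3)S 4/4 ✓
(2,4)S 3/3 ✓
(2,7)S 1/2 ✓
(3,1)S 2/2 ✓
(3,3)S 3/3 ✓
(3,4)S 2/3 ✓
(3,5)N 2/3 ✓
(3,6)N 3/3 ✓
(3,7)N 1/2 ✓
(4,1)S 1/1 ✓
(4,3)S 1/1 ✓
(4,5)N 2/2 ✓
(4,6)N 2/2 ✓
All meet the threshold, so the configuration is stable.

Yes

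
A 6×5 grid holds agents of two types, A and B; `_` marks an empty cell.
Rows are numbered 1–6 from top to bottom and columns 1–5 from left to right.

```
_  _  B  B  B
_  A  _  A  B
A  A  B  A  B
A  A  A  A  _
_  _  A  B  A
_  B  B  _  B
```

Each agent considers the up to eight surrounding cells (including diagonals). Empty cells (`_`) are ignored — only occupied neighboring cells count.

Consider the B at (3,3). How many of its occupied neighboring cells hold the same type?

0

Occupied neighbors of (3,3): (2,2)=A, (2,4)=A, (3,2)=A, (3,4)=A, (4,2)=A, (4,3)=A, (4,4)=A.
Same type (B): 0 of 7.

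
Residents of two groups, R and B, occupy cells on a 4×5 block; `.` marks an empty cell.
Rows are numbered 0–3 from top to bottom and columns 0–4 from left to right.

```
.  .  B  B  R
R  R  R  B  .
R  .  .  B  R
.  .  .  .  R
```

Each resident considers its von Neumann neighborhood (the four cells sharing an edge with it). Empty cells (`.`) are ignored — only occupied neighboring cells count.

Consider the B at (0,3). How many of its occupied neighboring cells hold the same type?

2

Occupied neighbors of (0,3): (1,3)=B, (0,2)=B, (0,4)=R.
Same type (B): 2 of 3.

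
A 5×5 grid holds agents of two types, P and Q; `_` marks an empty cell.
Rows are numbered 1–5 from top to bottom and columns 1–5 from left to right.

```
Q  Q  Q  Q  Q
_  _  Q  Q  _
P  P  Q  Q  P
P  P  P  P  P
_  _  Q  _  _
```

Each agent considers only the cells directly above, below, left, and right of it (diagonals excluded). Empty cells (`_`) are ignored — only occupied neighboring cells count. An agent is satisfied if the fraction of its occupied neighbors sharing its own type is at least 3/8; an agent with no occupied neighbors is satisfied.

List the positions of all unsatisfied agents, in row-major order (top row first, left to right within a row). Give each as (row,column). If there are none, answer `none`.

(1,1)Q 1/1 ok
(1,2)Q 2/2 ok
(1,3)Q 3/3 ok
(1,4)Q 3/3 ok
(1,5)Q 1/1 ok
(2,3)Q 3/3 ok
(2,4)Q 3/3 ok
(3,1)P 2/2 ok
(3,2)P 2/3 ok
(3,3)Q 2/4 ok
(3,4)Q 2/4 ok
(3,5)P 1/2 ok
(4,1)P 2/2 ok
(4,2)P 3/3 ok
(4,3)P 2/4 ok
(4,4)P 2/3 ok
(4,5)P 2/2 ok
(5,3)Q 0/1 unhappy

(5,3)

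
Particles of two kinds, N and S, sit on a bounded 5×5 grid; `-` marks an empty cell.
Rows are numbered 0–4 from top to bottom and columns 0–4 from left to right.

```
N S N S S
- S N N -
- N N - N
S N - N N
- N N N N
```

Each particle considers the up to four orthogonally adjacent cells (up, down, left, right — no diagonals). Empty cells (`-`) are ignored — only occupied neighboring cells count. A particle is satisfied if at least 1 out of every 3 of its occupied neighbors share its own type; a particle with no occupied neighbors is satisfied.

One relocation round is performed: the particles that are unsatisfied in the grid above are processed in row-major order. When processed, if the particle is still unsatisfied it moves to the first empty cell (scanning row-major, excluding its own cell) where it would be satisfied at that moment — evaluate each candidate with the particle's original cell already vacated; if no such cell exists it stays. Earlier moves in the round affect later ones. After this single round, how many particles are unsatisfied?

0

Initially unsatisfied (in order): (0,0), (3,0).
  (0,0) → (1,4).
  (3,0) → (0,0).
Resulting grid:
S S N S S
- S N N N
- N N - N
- N - N N
- N N N N
All satisfied now.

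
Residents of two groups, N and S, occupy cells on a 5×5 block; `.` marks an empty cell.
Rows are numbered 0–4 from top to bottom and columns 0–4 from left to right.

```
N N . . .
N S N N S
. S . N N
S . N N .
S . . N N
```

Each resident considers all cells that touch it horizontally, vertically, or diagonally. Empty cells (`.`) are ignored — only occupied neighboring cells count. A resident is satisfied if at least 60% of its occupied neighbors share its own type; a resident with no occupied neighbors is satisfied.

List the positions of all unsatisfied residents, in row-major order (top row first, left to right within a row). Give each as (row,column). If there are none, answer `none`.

(1,0), (1,1), (1,4), (2,1)

Row 0: (0,0)N 2/3 ok · (0,1)N 3/4 ok
Row 1: (1,0)N 2/4 unhappy · (1,1)S 1/5 unhappy · (1,2)N 3/5 ok · (1,3)N 3/4 ok · (1,4)S 0/3 unhappy
Row 2: (2,1)S 2/5 unhappy · (2,3)N 5/6 ok · (2,4)N 3/4 ok
Row 3: (3,0)S 2/2 ok · (3,2)N 3/4 ok · (3,3)N 5/5 ok
Row 4: (4,0)S 1/1 ok · (4,3)N 3/3 ok · (4,4)N 2/2 ok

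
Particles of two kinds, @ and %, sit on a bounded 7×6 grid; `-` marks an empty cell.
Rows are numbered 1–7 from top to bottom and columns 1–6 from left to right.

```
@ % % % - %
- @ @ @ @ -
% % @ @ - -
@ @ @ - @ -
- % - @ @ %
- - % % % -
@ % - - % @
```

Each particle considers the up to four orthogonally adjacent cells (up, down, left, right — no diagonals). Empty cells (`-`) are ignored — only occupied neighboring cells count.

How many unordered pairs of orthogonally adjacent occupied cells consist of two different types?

14

Scan each occupied cell's neighbors to the right and below so each pair is counted once.
Row 1: @(1,1)–%(1,2)≠ %(1,2)–%(1,3)= %(1,2)–@(2,2)≠ %(1,3)–%(1,4)= %(1,3)–@(2,3)≠ %(1,4)–@(2,4)≠  → 4/6 unlike.
Row 2: @(2,2)–@(2,3)= @(2,2)–%(3,2)≠ @(2,3)–@(2,4)= @(2,3)–@(3,3)= @(2,4)–@(2,5)= @(2,4)–@(3,4)=  → 1/6 unlike.
Row 3: %(3,1)–%(3,2)= %(3,1)–@(4,1)≠ %(3,2)–@(3,3)≠ %(3,2)–@(4,2)≠ @(3,3)–@(3,4)= @(3,3)–@(4,3)=  → 3/6 unlike.
Row 4: @(4,1)–@(4,2)= @(4,2)–@(4,3)= @(4,2)–%(5,2)≠ @(4,5)–@(5,5)=  → 1/4 unlike.
Row 5: @(5,4)–@(5,5)= @(5,4)–%(6,4)≠ @(5,5)–%(5,6)≠ @(5,5)–%(6,5)≠  → 3/4 unlike.
Row 6: %(6,3)–%(6,4)= %(6,4)–%(6,5)= %(6,5)–%(7,5)=  → 0/3 unlike.
Row 7: @(7,1)–%(7,2)≠ %(7,5)–@(7,6)≠  → 2/2 unlike.
Total adjacent occupied pairs: 31; unlike-type pairs: 14.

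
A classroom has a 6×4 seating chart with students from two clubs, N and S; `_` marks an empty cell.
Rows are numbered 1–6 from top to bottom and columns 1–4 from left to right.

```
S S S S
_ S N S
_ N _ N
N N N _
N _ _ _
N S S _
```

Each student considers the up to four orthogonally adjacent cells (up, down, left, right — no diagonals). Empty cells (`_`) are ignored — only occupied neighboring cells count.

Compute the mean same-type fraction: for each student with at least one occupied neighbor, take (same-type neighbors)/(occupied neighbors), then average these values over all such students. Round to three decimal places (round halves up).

Row 1: (1,1)S 1/1 · (1,2)S 3/3 · (1,3)S 2/3 · (1,4)S 2/2
Row 2: (2,2)S 1/3 · (2,3)N 0/3 · (2,4)S 1/3
Row 3: (3,2)N 1/2 · (3,4)N 0/1
Row 4: (4,1)N 2/2 · (4,2)N 3/3 · (4,3)N 1/1
Row 5: (5,1)N 2/2
Row 6: (6,1)N 1/2 · (6,2)S 1/2 · (6,3)S 1/1
Sum over 16 students: 1/1 + 3/3 + 2/3 + 2/2 + 1/3 + 0/3 + 1/3 + 1/2 + 0/1 + 2/2 + 3/3 + 1/1 + 2/2 + 1/2 + 1/2 + 1/1 = 65/6; mean = 65/6 ÷ 16 = 65/96 = 0.677083… → 0.677.

0.677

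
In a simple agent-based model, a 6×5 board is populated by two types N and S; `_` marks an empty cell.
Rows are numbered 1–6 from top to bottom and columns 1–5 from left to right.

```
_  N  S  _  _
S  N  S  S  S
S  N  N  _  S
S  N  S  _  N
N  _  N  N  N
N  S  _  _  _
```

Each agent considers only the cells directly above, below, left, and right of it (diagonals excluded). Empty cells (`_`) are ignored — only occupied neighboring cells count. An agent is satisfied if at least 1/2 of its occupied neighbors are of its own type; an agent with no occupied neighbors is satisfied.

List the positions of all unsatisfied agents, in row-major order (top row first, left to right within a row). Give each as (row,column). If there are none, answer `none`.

Row 1: (1,2)N 1/2 ok · (1,3)S 1/2 ok
Row 2: (2,1)S 1/2 ok · (2,2)N 2/4 ok · (2,3)S 2/4 ok · (2,4)S 2/2 ok · (2,5)S 2/2 ok
Row 3: (3,1)S 2/3 ok · (3,2)N 3/4 ok · (3,3)N 1/3 unhappy · (3,5)S 1/2 ok
Row 4: (4,1)S 1/3 unhappy · (4,2)N 1/3 unhappy · (4,3)S 0/3 unhappy · (4,5)N 1/2 ok
Row 5: (5,1)N 1/2 ok · (5,3)N 1/2 ok · (5,4)N 2/2 ok · (5,5)N 2/2 ok
Row 6: (6,1)N 1/2 ok · (6,2)S 0/1 unhappy

(3,3), (4,1), (4,2), (4,3), (6,2)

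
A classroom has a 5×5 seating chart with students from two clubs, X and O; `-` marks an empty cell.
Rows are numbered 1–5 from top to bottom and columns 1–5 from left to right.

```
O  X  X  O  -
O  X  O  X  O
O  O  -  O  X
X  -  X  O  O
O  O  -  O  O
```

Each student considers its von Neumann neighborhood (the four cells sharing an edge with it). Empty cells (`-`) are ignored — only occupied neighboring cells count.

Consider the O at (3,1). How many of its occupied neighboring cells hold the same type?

2

Occupied neighbors of (3,1): (2,1)=O, (4,1)=X, (3,2)=O.
Same type (O): 2 of 3.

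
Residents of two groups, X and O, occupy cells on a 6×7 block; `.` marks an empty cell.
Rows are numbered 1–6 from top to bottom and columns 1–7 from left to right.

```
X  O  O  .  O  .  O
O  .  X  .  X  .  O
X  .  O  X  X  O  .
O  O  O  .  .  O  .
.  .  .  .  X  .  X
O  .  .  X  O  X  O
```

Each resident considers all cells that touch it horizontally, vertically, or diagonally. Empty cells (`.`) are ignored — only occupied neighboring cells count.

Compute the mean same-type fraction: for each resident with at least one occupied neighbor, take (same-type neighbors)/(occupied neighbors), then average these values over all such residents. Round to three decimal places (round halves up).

0.424

Row 1: (1,1)X 0/2 · (1,2)O 2/4 · (1,3)O 1/2 · (1,5)O 0/1 · (1,7)O 1/1
Row 2: (2,1)O 1/3 · (2,3)X 1/4 · (2,5)X 2/4 · (2,7)O 2/2
Row 3: (3,1)X 0/3 · (3,3)O 2/4 · (3,4)X 3/5 · (3,5)X 2/4 · (3,6)O 2/4
Row 4: (4,1)O 1/2 · (4,2)O 3/4 · (4,3)O 2/3 · (4,6)O 1/4
Row 5: (5,5)X 2/4 · (5,7)X 1/3
Row 6: (6,1)O — no occupied neighbors · (6,4)X 1/2 · (6,5)O 0/3 · (6,6)X 2/4 · (6,7)O 0/2
Sum over 24 residents: 0/2 + 2/4 + 1/2 + 0/1 + 1/1 + 1/3 + 1/4 + 2/4 + 2/2 + 0/3 + 2/4 + 3/5 + 2/4 + 2/4 + 1/2 + 3/4 + 2/3 + 1/4 + 2/4 + 1/3 + 1/2 + 0/3 + 2/4 + 0/2 = 611/60; mean = 611/60 ÷ 24 = 611/1440 = 0.424305… → 0.424.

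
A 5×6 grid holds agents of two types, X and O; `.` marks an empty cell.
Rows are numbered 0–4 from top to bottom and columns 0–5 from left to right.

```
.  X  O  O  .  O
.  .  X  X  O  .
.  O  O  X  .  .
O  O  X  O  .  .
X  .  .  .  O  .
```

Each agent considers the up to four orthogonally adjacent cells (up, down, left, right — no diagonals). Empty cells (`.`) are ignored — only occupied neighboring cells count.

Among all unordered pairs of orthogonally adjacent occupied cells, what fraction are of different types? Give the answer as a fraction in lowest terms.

Scan each occupied cell's neighbors to the right and below so each pair is counted once.
Row 0: X(0,1)–O(0,2)≠ O(0,2)–O(0,3)= O(0,2)–X(1,2)≠ O(0,3)–X(1,3)≠  → 3/4 unlike.
Row 1: X(1,2)–X(1,3)= X(1,2)–O(2,2)≠ X(1,3)–O(1,4)≠ X(1,3)–X(2,3)=  → 2/4 unlike.
Row 2: O(2,1)–O(2,2)= O(2,1)–O(3,1)= O(2,2)–X(2,3)≠ O(2,2)–X(3,2)≠ X(2,3)–O(3,3)≠  → 3/5 unlike.
Row 3: O(3,0)–O(3,1)= O(3,0)–X(4,0)≠ O(3,1)–X(3,2)≠ X(3,2)–O(3,3)≠  → 3/4 unlike.
Total adjacent occupied pairs: 17; unlike-type pairs: 11.
11/17 is already in lowest terms.

11/17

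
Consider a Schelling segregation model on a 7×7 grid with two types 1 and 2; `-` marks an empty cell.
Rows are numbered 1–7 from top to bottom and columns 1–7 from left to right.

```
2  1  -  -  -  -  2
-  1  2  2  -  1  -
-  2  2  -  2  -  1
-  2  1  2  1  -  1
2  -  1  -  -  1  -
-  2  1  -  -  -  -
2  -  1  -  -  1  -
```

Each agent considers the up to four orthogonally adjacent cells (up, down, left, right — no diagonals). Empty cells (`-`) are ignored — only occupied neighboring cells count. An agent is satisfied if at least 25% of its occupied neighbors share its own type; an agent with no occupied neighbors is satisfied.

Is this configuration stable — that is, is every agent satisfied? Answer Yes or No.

(1,1)2 0/1 ✗
(1,2)1 1/2 ✓
(1,7)2 0/0 ✓
(2,2)1 1/3 ✓
(2,3)2 2/3 ✓
(2,4)2 1/1 ✓
(2,6)1 0/0 ✓
(3,2)2 2/3 ✓
(3,3)2 2/3 ✓
(3,5)2 0/1 ✗
(3,7)1 1/1 ✓
(4,2)2 1/2 ✓
(4,3)1 1/4 ✓
(4,4)2 0/2 ✗
(4,5)1 0/2 ✗
(4,7)1 1/1 ✓
(5,1)2 0/0 ✓
(5,3)1 2/2 ✓
(5,6)1 0/0 ✓
(6,2)2 0/1 ✗
(6,3)1 2/3 ✓
(7,1)2 0/0 ✓
(7,3)1 1/1 ✓
(7,6)1 0/0 ✓
For instance (1,1) has only 0/1 same-type neighbors, below 1/4.

No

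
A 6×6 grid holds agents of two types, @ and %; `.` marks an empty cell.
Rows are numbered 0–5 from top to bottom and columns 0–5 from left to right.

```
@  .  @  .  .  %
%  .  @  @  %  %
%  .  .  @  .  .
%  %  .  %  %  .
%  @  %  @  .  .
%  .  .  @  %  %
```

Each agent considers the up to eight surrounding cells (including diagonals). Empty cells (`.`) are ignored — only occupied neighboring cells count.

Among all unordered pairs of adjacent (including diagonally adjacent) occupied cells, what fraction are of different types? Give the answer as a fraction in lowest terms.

4/9

Scan each occupied cell's neighbors to the right and below (and the two forward diagonals) so each pair is counted once.
Row 0: @(0,0)–%(1,0)≠ @(0,2)–@(1,2)= @(0,2)–@(1,3)= %(0,5)–%(1,5)= %(0,5)–%(1,4)=  → 1/5 unlike.
Row 1: %(1,0)–%(2,0)= @(1,2)–@(1,3)= @(1,2)–@(2,3)= @(1,3)–%(1,4)≠ @(1,3)–@(2,3)= %(1,4)–%(1,5)= %(1,4)–@(2,3)≠  → 2/7 unlike.
Row 2: %(2,0)–%(3,0)= %(2,0)–%(3,1)= @(2,3)–%(3,3)≠ @(2,3)–%(3,4)≠  → 2/4 unlike.
Row 3: %(3,0)–%(3,1)= %(3,0)–%(4,0)= %(3,0)–@(4,1)≠ %(3,1)–@(4,1)≠ %(3,1)–%(4,2)= %(3,1)–%(4,0)= %(3,3)–%(3,4)= %(3,3)–@(4,3)≠ %(3,3)–%(4,2)= %(3,4)–@(4,3)≠  → 4/10 unlike.
Row 4: %(4,0)–@(4,1)≠ %(4,0)–%(5,0)= @(4,1)–%(4,2)≠ @(4,1)–%(5,0)≠ %(4,2)–@(4,3)≠ %(4,2)–@(5,3)≠ @(4,3)–@(5,3)= @(4,3)–%(5,4)≠  → 6/8 unlike.
Row 5: @(5,3)–%(5,4)≠ %(5,4)–%(5,5)=  → 1/2 unlike.
Total adjacent occupied pairs: 36; unlike-type pairs: 16.
16/36 reduces to 4/9.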